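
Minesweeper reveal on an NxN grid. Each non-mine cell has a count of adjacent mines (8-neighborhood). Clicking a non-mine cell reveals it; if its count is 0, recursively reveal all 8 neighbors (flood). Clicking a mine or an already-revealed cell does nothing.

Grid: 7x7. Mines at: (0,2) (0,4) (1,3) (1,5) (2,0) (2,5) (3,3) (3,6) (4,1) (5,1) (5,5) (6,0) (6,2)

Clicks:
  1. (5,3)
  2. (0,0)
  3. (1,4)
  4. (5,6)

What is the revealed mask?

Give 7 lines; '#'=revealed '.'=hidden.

Click 1 (5,3) count=1: revealed 1 new [(5,3)] -> total=1
Click 2 (0,0) count=0: revealed 4 new [(0,0) (0,1) (1,0) (1,1)] -> total=5
Click 3 (1,4) count=4: revealed 1 new [(1,4)] -> total=6
Click 4 (5,6) count=1: revealed 1 new [(5,6)] -> total=7

Answer: ##.....
##..#..
.......
.......
.......
...#..#
.......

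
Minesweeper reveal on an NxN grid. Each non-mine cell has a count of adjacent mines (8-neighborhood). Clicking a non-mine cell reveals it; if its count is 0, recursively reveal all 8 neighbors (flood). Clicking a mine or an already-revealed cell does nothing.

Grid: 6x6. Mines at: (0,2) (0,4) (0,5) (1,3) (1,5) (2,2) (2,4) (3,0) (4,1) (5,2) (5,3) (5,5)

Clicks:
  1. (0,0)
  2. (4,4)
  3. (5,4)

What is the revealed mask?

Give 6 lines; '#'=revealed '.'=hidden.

Answer: ##....
##....
##....
......
....#.
....#.

Derivation:
Click 1 (0,0) count=0: revealed 6 new [(0,0) (0,1) (1,0) (1,1) (2,0) (2,1)] -> total=6
Click 2 (4,4) count=2: revealed 1 new [(4,4)] -> total=7
Click 3 (5,4) count=2: revealed 1 new [(5,4)] -> total=8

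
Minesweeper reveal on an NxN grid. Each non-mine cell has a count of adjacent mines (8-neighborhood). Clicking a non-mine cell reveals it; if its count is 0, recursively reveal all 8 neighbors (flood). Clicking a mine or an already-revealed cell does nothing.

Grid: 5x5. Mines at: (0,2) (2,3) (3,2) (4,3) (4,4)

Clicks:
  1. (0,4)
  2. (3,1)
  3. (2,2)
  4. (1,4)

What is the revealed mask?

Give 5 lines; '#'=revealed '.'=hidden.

Click 1 (0,4) count=0: revealed 4 new [(0,3) (0,4) (1,3) (1,4)] -> total=4
Click 2 (3,1) count=1: revealed 1 new [(3,1)] -> total=5
Click 3 (2,2) count=2: revealed 1 new [(2,2)] -> total=6
Click 4 (1,4) count=1: revealed 0 new [(none)] -> total=6

Answer: ...##
...##
..#..
.#...
.....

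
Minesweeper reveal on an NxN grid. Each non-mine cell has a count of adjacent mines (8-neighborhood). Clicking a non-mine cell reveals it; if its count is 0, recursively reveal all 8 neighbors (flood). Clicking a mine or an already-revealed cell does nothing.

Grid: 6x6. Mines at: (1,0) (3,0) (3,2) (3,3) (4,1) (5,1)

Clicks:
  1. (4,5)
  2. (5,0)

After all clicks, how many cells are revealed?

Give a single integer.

Click 1 (4,5) count=0: revealed 25 new [(0,1) (0,2) (0,3) (0,4) (0,5) (1,1) (1,2) (1,3) (1,4) (1,5) (2,1) (2,2) (2,3) (2,4) (2,5) (3,4) (3,5) (4,2) (4,3) (4,4) (4,5) (5,2) (5,3) (5,4) (5,5)] -> total=25
Click 2 (5,0) count=2: revealed 1 new [(5,0)] -> total=26

Answer: 26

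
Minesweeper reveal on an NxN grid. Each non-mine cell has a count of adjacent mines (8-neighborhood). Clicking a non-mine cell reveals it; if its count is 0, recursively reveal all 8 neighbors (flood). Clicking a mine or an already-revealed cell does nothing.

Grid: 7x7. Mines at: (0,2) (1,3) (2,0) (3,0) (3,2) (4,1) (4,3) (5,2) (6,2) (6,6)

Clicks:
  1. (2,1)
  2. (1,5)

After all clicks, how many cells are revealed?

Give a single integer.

Click 1 (2,1) count=3: revealed 1 new [(2,1)] -> total=1
Click 2 (1,5) count=0: revealed 18 new [(0,4) (0,5) (0,6) (1,4) (1,5) (1,6) (2,4) (2,5) (2,6) (3,4) (3,5) (3,6) (4,4) (4,5) (4,6) (5,4) (5,5) (5,6)] -> total=19

Answer: 19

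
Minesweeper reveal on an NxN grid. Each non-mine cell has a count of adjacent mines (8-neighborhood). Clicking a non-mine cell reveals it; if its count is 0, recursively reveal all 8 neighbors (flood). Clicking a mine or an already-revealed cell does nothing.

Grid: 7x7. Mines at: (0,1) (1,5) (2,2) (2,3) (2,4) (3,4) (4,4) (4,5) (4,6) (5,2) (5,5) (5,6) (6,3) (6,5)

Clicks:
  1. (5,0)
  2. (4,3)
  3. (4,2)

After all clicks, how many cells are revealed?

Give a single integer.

Click 1 (5,0) count=0: revealed 12 new [(1,0) (1,1) (2,0) (2,1) (3,0) (3,1) (4,0) (4,1) (5,0) (5,1) (6,0) (6,1)] -> total=12
Click 2 (4,3) count=3: revealed 1 new [(4,3)] -> total=13
Click 3 (4,2) count=1: revealed 1 new [(4,2)] -> total=14

Answer: 14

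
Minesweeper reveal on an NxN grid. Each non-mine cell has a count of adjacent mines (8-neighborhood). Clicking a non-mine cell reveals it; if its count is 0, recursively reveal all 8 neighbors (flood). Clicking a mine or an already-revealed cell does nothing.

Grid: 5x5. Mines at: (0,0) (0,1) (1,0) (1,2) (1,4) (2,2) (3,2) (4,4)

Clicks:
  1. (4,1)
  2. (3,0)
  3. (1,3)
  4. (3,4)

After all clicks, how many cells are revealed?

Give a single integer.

Click 1 (4,1) count=1: revealed 1 new [(4,1)] -> total=1
Click 2 (3,0) count=0: revealed 5 new [(2,0) (2,1) (3,0) (3,1) (4,0)] -> total=6
Click 3 (1,3) count=3: revealed 1 new [(1,3)] -> total=7
Click 4 (3,4) count=1: revealed 1 new [(3,4)] -> total=8

Answer: 8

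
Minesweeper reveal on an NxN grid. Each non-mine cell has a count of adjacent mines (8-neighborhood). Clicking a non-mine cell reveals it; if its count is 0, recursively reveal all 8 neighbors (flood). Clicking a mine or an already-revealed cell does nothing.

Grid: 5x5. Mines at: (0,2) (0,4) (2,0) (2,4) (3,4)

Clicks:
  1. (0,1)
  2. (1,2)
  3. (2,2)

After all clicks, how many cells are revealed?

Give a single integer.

Click 1 (0,1) count=1: revealed 1 new [(0,1)] -> total=1
Click 2 (1,2) count=1: revealed 1 new [(1,2)] -> total=2
Click 3 (2,2) count=0: revealed 13 new [(1,1) (1,3) (2,1) (2,2) (2,3) (3,0) (3,1) (3,2) (3,3) (4,0) (4,1) (4,2) (4,3)] -> total=15

Answer: 15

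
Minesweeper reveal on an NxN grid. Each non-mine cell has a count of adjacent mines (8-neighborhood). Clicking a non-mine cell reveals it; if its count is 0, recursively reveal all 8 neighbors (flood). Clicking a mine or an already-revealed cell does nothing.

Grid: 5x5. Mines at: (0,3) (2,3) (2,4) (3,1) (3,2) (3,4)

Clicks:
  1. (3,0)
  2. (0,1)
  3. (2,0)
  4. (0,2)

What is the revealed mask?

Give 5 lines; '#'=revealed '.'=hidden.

Click 1 (3,0) count=1: revealed 1 new [(3,0)] -> total=1
Click 2 (0,1) count=0: revealed 9 new [(0,0) (0,1) (0,2) (1,0) (1,1) (1,2) (2,0) (2,1) (2,2)] -> total=10
Click 3 (2,0) count=1: revealed 0 new [(none)] -> total=10
Click 4 (0,2) count=1: revealed 0 new [(none)] -> total=10

Answer: ###..
###..
###..
#....
.....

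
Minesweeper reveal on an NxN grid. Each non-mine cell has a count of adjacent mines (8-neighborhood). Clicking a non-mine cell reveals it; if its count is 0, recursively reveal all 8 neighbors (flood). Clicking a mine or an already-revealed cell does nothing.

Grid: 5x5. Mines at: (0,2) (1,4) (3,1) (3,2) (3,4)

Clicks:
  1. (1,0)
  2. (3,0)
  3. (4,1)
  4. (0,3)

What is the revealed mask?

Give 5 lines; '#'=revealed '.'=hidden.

Answer: ##.#.
##...
##...
#....
.#...

Derivation:
Click 1 (1,0) count=0: revealed 6 new [(0,0) (0,1) (1,0) (1,1) (2,0) (2,1)] -> total=6
Click 2 (3,0) count=1: revealed 1 new [(3,0)] -> total=7
Click 3 (4,1) count=2: revealed 1 new [(4,1)] -> total=8
Click 4 (0,3) count=2: revealed 1 new [(0,3)] -> total=9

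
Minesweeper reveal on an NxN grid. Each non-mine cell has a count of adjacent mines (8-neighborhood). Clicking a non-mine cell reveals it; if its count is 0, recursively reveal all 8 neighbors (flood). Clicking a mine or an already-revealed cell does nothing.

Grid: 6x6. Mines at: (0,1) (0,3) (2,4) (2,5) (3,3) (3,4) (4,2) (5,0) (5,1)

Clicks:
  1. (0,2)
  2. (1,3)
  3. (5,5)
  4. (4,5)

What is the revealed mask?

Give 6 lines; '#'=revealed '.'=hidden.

Answer: ..#...
...#..
......
......
...###
...###

Derivation:
Click 1 (0,2) count=2: revealed 1 new [(0,2)] -> total=1
Click 2 (1,3) count=2: revealed 1 new [(1,3)] -> total=2
Click 3 (5,5) count=0: revealed 6 new [(4,3) (4,4) (4,5) (5,3) (5,4) (5,5)] -> total=8
Click 4 (4,5) count=1: revealed 0 new [(none)] -> total=8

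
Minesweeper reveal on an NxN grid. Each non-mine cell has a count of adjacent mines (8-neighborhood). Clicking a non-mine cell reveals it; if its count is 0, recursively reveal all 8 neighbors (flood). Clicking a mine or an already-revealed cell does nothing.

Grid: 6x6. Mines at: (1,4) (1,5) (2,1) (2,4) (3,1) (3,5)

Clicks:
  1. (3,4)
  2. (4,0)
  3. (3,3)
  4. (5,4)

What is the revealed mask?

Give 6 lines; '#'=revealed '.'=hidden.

Answer: ......
......
......
..###.
######
######

Derivation:
Click 1 (3,4) count=2: revealed 1 new [(3,4)] -> total=1
Click 2 (4,0) count=1: revealed 1 new [(4,0)] -> total=2
Click 3 (3,3) count=1: revealed 1 new [(3,3)] -> total=3
Click 4 (5,4) count=0: revealed 12 new [(3,2) (4,1) (4,2) (4,3) (4,4) (4,5) (5,0) (5,1) (5,2) (5,3) (5,4) (5,5)] -> total=15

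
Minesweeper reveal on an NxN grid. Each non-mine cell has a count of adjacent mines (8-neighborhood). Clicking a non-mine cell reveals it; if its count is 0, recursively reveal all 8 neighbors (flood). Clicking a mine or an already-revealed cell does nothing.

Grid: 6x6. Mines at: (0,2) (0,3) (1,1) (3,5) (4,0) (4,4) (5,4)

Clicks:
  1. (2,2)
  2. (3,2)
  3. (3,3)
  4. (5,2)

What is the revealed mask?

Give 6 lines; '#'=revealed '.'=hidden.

Click 1 (2,2) count=1: revealed 1 new [(2,2)] -> total=1
Click 2 (3,2) count=0: revealed 16 new [(1,2) (1,3) (1,4) (2,1) (2,3) (2,4) (3,1) (3,2) (3,3) (3,4) (4,1) (4,2) (4,3) (5,1) (5,2) (5,3)] -> total=17
Click 3 (3,3) count=1: revealed 0 new [(none)] -> total=17
Click 4 (5,2) count=0: revealed 0 new [(none)] -> total=17

Answer: ......
..###.
.####.
.####.
.###..
.###..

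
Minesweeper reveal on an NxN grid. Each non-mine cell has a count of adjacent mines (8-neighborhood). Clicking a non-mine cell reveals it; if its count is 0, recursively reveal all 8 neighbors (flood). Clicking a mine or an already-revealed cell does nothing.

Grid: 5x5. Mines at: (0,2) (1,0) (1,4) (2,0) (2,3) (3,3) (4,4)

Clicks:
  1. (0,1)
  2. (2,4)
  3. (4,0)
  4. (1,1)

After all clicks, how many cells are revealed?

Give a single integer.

Answer: 9

Derivation:
Click 1 (0,1) count=2: revealed 1 new [(0,1)] -> total=1
Click 2 (2,4) count=3: revealed 1 new [(2,4)] -> total=2
Click 3 (4,0) count=0: revealed 6 new [(3,0) (3,1) (3,2) (4,0) (4,1) (4,2)] -> total=8
Click 4 (1,1) count=3: revealed 1 new [(1,1)] -> total=9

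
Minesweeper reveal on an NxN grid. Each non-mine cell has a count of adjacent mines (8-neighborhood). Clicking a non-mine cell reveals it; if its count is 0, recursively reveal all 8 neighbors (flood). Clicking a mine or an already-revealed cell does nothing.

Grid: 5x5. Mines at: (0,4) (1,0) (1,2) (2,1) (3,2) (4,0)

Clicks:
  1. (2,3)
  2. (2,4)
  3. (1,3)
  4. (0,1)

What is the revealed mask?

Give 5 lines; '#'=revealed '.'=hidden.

Click 1 (2,3) count=2: revealed 1 new [(2,3)] -> total=1
Click 2 (2,4) count=0: revealed 7 new [(1,3) (1,4) (2,4) (3,3) (3,4) (4,3) (4,4)] -> total=8
Click 3 (1,3) count=2: revealed 0 new [(none)] -> total=8
Click 4 (0,1) count=2: revealed 1 new [(0,1)] -> total=9

Answer: .#...
...##
...##
...##
...##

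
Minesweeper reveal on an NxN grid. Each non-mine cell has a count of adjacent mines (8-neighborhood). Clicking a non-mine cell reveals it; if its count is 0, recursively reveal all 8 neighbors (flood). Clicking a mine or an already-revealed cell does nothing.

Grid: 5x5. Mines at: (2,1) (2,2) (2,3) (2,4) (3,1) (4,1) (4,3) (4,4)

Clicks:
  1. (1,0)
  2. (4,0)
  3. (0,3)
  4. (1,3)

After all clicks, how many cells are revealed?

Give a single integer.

Answer: 11

Derivation:
Click 1 (1,0) count=1: revealed 1 new [(1,0)] -> total=1
Click 2 (4,0) count=2: revealed 1 new [(4,0)] -> total=2
Click 3 (0,3) count=0: revealed 9 new [(0,0) (0,1) (0,2) (0,3) (0,4) (1,1) (1,2) (1,3) (1,4)] -> total=11
Click 4 (1,3) count=3: revealed 0 new [(none)] -> total=11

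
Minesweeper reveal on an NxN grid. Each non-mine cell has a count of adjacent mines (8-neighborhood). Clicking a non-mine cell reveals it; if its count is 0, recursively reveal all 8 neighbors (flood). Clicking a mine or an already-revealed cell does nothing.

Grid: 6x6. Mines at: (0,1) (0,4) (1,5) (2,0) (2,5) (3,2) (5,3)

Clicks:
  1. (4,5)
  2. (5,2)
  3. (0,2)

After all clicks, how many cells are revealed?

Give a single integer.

Click 1 (4,5) count=0: revealed 6 new [(3,4) (3,5) (4,4) (4,5) (5,4) (5,5)] -> total=6
Click 2 (5,2) count=1: revealed 1 new [(5,2)] -> total=7
Click 3 (0,2) count=1: revealed 1 new [(0,2)] -> total=8

Answer: 8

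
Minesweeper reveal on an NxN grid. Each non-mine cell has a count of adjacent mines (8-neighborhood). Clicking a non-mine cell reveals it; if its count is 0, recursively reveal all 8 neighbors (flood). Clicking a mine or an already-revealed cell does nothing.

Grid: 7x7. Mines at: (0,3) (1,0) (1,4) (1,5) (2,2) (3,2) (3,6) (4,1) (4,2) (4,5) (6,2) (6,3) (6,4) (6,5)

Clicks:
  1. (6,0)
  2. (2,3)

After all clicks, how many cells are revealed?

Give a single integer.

Answer: 5

Derivation:
Click 1 (6,0) count=0: revealed 4 new [(5,0) (5,1) (6,0) (6,1)] -> total=4
Click 2 (2,3) count=3: revealed 1 new [(2,3)] -> total=5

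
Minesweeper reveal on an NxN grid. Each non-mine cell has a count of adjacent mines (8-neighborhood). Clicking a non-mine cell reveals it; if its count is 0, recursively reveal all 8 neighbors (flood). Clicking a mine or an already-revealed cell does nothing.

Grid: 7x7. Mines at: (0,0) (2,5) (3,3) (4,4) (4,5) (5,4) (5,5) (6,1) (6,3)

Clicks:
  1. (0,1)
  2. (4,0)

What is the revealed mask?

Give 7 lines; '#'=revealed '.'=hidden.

Answer: .######
#######
#####..
###....
###....
###....
.......

Derivation:
Click 1 (0,1) count=1: revealed 1 new [(0,1)] -> total=1
Click 2 (4,0) count=0: revealed 26 new [(0,2) (0,3) (0,4) (0,5) (0,6) (1,0) (1,1) (1,2) (1,3) (1,4) (1,5) (1,6) (2,0) (2,1) (2,2) (2,3) (2,4) (3,0) (3,1) (3,2) (4,0) (4,1) (4,2) (5,0) (5,1) (5,2)] -> total=27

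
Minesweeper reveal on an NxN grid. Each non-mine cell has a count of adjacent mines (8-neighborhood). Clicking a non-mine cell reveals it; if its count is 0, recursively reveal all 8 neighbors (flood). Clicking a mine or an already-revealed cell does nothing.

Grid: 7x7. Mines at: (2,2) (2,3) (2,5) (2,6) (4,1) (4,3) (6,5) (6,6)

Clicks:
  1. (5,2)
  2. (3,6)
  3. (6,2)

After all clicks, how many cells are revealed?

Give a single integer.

Click 1 (5,2) count=2: revealed 1 new [(5,2)] -> total=1
Click 2 (3,6) count=2: revealed 1 new [(3,6)] -> total=2
Click 3 (6,2) count=0: revealed 9 new [(5,0) (5,1) (5,3) (5,4) (6,0) (6,1) (6,2) (6,3) (6,4)] -> total=11

Answer: 11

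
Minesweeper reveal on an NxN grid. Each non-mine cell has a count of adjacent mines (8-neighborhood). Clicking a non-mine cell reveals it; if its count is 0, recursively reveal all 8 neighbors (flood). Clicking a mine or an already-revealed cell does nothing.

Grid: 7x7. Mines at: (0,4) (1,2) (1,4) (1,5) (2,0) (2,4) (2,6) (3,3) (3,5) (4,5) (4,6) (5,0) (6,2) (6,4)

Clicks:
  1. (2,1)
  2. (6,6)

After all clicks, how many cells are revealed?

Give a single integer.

Answer: 5

Derivation:
Click 1 (2,1) count=2: revealed 1 new [(2,1)] -> total=1
Click 2 (6,6) count=0: revealed 4 new [(5,5) (5,6) (6,5) (6,6)] -> total=5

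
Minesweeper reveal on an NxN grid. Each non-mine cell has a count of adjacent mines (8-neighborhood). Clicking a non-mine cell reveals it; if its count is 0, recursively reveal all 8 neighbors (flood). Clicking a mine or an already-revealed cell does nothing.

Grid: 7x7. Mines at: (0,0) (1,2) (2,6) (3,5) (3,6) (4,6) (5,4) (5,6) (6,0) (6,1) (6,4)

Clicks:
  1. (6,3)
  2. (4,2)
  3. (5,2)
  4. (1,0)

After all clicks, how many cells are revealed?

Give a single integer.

Answer: 22

Derivation:
Click 1 (6,3) count=2: revealed 1 new [(6,3)] -> total=1
Click 2 (4,2) count=0: revealed 21 new [(1,0) (1,1) (2,0) (2,1) (2,2) (2,3) (2,4) (3,0) (3,1) (3,2) (3,3) (3,4) (4,0) (4,1) (4,2) (4,3) (4,4) (5,0) (5,1) (5,2) (5,3)] -> total=22
Click 3 (5,2) count=1: revealed 0 new [(none)] -> total=22
Click 4 (1,0) count=1: revealed 0 new [(none)] -> total=22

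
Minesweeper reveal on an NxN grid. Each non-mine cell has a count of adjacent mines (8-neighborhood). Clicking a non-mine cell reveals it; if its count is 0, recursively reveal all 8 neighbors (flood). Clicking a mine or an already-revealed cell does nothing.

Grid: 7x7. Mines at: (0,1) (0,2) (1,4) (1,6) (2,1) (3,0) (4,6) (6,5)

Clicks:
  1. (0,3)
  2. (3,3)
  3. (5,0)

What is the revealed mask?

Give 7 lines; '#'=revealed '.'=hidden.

Click 1 (0,3) count=2: revealed 1 new [(0,3)] -> total=1
Click 2 (3,3) count=0: revealed 26 new [(2,2) (2,3) (2,4) (2,5) (3,1) (3,2) (3,3) (3,4) (3,5) (4,0) (4,1) (4,2) (4,3) (4,4) (4,5) (5,0) (5,1) (5,2) (5,3) (5,4) (5,5) (6,0) (6,1) (6,2) (6,3) (6,4)] -> total=27
Click 3 (5,0) count=0: revealed 0 new [(none)] -> total=27

Answer: ...#...
.......
..####.
.#####.
######.
######.
#####..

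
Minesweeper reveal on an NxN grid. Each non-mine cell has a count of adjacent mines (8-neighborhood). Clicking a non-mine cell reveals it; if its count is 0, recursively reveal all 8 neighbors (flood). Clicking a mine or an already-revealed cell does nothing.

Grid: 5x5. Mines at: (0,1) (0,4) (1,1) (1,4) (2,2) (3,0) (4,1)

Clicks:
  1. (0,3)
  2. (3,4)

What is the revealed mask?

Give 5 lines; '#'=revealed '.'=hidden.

Answer: ...#.
.....
...##
..###
..###

Derivation:
Click 1 (0,3) count=2: revealed 1 new [(0,3)] -> total=1
Click 2 (3,4) count=0: revealed 8 new [(2,3) (2,4) (3,2) (3,3) (3,4) (4,2) (4,3) (4,4)] -> total=9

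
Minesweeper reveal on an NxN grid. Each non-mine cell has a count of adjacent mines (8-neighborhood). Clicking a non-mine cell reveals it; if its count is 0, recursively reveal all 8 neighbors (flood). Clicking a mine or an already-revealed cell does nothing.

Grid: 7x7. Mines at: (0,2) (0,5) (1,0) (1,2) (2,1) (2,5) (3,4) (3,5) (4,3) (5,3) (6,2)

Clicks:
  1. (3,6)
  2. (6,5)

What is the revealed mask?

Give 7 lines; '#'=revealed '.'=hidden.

Click 1 (3,6) count=2: revealed 1 new [(3,6)] -> total=1
Click 2 (6,5) count=0: revealed 9 new [(4,4) (4,5) (4,6) (5,4) (5,5) (5,6) (6,4) (6,5) (6,6)] -> total=10

Answer: .......
.......
.......
......#
....###
....###
....###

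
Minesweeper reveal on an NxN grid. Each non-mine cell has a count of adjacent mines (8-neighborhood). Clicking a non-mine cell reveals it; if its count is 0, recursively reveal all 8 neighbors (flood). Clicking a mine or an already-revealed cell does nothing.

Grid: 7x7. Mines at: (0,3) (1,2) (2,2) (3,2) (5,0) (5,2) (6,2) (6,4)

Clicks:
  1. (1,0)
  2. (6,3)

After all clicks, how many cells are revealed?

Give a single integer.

Click 1 (1,0) count=0: revealed 10 new [(0,0) (0,1) (1,0) (1,1) (2,0) (2,1) (3,0) (3,1) (4,0) (4,1)] -> total=10
Click 2 (6,3) count=3: revealed 1 new [(6,3)] -> total=11

Answer: 11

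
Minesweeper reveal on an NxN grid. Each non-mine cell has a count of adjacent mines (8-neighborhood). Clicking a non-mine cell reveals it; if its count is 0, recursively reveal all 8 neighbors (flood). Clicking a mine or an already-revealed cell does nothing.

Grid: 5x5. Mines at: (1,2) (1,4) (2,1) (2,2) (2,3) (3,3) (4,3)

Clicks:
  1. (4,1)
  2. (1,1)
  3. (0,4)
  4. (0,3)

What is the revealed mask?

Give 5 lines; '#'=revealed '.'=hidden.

Click 1 (4,1) count=0: revealed 6 new [(3,0) (3,1) (3,2) (4,0) (4,1) (4,2)] -> total=6
Click 2 (1,1) count=3: revealed 1 new [(1,1)] -> total=7
Click 3 (0,4) count=1: revealed 1 new [(0,4)] -> total=8
Click 4 (0,3) count=2: revealed 1 new [(0,3)] -> total=9

Answer: ...##
.#...
.....
###..
###..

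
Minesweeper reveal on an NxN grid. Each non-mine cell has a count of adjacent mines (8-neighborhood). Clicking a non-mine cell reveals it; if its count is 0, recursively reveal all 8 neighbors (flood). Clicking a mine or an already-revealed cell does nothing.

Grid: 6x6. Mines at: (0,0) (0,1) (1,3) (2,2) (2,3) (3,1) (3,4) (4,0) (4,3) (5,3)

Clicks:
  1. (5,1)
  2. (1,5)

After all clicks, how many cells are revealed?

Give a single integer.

Answer: 7

Derivation:
Click 1 (5,1) count=1: revealed 1 new [(5,1)] -> total=1
Click 2 (1,5) count=0: revealed 6 new [(0,4) (0,5) (1,4) (1,5) (2,4) (2,5)] -> total=7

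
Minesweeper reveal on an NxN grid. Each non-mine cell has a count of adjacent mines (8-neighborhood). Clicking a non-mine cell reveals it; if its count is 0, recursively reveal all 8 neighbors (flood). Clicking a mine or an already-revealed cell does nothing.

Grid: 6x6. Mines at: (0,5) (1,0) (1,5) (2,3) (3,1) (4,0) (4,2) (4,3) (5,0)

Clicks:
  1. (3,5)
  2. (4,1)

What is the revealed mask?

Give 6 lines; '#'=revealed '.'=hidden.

Click 1 (3,5) count=0: revealed 8 new [(2,4) (2,5) (3,4) (3,5) (4,4) (4,5) (5,4) (5,5)] -> total=8
Click 2 (4,1) count=4: revealed 1 new [(4,1)] -> total=9

Answer: ......
......
....##
....##
.#..##
....##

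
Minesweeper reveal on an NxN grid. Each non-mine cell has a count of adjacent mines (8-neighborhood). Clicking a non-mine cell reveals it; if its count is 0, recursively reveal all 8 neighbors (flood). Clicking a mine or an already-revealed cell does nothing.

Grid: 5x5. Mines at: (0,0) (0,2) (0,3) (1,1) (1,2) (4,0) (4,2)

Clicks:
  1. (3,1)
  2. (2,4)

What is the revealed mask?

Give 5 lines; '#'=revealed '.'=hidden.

Answer: .....
...##
...##
.#.##
...##

Derivation:
Click 1 (3,1) count=2: revealed 1 new [(3,1)] -> total=1
Click 2 (2,4) count=0: revealed 8 new [(1,3) (1,4) (2,3) (2,4) (3,3) (3,4) (4,3) (4,4)] -> total=9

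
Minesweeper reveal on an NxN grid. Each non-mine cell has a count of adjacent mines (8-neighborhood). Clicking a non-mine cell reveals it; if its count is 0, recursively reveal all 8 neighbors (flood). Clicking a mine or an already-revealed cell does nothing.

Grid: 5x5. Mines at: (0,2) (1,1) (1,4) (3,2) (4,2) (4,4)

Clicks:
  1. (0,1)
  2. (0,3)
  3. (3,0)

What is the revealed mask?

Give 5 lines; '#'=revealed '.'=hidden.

Click 1 (0,1) count=2: revealed 1 new [(0,1)] -> total=1
Click 2 (0,3) count=2: revealed 1 new [(0,3)] -> total=2
Click 3 (3,0) count=0: revealed 6 new [(2,0) (2,1) (3,0) (3,1) (4,0) (4,1)] -> total=8

Answer: .#.#.
.....
##...
##...
##...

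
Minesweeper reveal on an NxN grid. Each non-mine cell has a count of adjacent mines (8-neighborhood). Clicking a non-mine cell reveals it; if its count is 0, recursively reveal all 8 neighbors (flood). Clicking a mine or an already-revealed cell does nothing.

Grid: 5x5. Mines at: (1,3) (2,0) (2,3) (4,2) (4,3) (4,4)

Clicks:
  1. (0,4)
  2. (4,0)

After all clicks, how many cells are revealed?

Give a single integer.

Click 1 (0,4) count=1: revealed 1 new [(0,4)] -> total=1
Click 2 (4,0) count=0: revealed 4 new [(3,0) (3,1) (4,0) (4,1)] -> total=5

Answer: 5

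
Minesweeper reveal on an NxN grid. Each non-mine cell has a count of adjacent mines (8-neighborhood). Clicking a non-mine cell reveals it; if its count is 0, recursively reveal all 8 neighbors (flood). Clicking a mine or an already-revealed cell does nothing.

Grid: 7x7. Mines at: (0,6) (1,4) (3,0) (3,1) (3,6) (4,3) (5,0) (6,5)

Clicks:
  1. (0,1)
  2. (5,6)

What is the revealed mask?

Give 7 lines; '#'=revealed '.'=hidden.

Click 1 (0,1) count=0: revealed 12 new [(0,0) (0,1) (0,2) (0,3) (1,0) (1,1) (1,2) (1,3) (2,0) (2,1) (2,2) (2,3)] -> total=12
Click 2 (5,6) count=1: revealed 1 new [(5,6)] -> total=13

Answer: ####...
####...
####...
.......
.......
......#
.......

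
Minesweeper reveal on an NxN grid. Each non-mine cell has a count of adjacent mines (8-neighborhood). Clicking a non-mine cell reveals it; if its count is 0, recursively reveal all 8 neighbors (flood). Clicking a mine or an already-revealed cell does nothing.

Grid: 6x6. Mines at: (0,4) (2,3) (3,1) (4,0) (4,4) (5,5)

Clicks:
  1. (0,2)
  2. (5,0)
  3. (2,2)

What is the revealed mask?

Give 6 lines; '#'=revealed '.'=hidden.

Click 1 (0,2) count=0: revealed 11 new [(0,0) (0,1) (0,2) (0,3) (1,0) (1,1) (1,2) (1,3) (2,0) (2,1) (2,2)] -> total=11
Click 2 (5,0) count=1: revealed 1 new [(5,0)] -> total=12
Click 3 (2,2) count=2: revealed 0 new [(none)] -> total=12

Answer: ####..
####..
###...
......
......
#.....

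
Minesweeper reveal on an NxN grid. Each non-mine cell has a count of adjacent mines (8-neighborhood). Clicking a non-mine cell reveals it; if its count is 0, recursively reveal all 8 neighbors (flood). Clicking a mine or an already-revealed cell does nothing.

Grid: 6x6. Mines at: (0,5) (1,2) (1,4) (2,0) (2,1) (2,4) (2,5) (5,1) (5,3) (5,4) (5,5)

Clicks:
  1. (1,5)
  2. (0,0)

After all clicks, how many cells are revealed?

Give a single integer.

Click 1 (1,5) count=4: revealed 1 new [(1,5)] -> total=1
Click 2 (0,0) count=0: revealed 4 new [(0,0) (0,1) (1,0) (1,1)] -> total=5

Answer: 5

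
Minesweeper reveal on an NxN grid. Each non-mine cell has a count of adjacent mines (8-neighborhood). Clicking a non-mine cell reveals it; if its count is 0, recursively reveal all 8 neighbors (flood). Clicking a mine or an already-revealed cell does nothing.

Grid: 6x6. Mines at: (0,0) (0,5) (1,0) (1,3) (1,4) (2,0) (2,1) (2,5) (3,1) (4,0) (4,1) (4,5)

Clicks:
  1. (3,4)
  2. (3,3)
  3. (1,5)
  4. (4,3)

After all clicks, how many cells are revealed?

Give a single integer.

Click 1 (3,4) count=2: revealed 1 new [(3,4)] -> total=1
Click 2 (3,3) count=0: revealed 11 new [(2,2) (2,3) (2,4) (3,2) (3,3) (4,2) (4,3) (4,4) (5,2) (5,3) (5,4)] -> total=12
Click 3 (1,5) count=3: revealed 1 new [(1,5)] -> total=13
Click 4 (4,3) count=0: revealed 0 new [(none)] -> total=13

Answer: 13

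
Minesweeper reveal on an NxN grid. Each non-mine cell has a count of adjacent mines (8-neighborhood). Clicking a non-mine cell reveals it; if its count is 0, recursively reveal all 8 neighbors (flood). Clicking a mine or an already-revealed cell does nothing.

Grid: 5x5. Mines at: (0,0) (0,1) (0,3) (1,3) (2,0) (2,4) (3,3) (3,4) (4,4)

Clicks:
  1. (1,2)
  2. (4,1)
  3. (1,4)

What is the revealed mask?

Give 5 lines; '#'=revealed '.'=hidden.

Answer: .....
..#.#
.....
###..
###..

Derivation:
Click 1 (1,2) count=3: revealed 1 new [(1,2)] -> total=1
Click 2 (4,1) count=0: revealed 6 new [(3,0) (3,1) (3,2) (4,0) (4,1) (4,2)] -> total=7
Click 3 (1,4) count=3: revealed 1 new [(1,4)] -> total=8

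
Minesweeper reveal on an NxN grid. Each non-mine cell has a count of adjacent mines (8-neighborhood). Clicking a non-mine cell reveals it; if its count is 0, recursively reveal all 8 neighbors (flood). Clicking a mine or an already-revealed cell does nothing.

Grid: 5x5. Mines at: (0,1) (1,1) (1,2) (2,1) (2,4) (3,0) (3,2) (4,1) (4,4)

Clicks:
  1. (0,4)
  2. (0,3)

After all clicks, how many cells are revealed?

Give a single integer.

Answer: 4

Derivation:
Click 1 (0,4) count=0: revealed 4 new [(0,3) (0,4) (1,3) (1,4)] -> total=4
Click 2 (0,3) count=1: revealed 0 new [(none)] -> total=4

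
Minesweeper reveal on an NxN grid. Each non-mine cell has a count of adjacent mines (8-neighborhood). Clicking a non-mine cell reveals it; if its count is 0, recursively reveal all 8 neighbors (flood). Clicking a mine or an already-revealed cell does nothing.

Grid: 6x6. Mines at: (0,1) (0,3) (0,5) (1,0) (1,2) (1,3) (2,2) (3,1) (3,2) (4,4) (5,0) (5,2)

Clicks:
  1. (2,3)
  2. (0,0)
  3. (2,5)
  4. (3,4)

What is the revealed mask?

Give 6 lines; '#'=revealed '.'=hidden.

Answer: #.....
....##
...###
....##
......
......

Derivation:
Click 1 (2,3) count=4: revealed 1 new [(2,3)] -> total=1
Click 2 (0,0) count=2: revealed 1 new [(0,0)] -> total=2
Click 3 (2,5) count=0: revealed 6 new [(1,4) (1,5) (2,4) (2,5) (3,4) (3,5)] -> total=8
Click 4 (3,4) count=1: revealed 0 new [(none)] -> total=8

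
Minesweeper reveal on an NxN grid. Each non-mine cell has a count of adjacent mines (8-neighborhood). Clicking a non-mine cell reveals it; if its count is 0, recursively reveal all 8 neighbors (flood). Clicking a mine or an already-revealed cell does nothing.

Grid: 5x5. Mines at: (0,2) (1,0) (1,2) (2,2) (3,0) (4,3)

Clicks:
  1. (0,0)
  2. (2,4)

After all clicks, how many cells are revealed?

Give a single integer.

Click 1 (0,0) count=1: revealed 1 new [(0,0)] -> total=1
Click 2 (2,4) count=0: revealed 8 new [(0,3) (0,4) (1,3) (1,4) (2,3) (2,4) (3,3) (3,4)] -> total=9

Answer: 9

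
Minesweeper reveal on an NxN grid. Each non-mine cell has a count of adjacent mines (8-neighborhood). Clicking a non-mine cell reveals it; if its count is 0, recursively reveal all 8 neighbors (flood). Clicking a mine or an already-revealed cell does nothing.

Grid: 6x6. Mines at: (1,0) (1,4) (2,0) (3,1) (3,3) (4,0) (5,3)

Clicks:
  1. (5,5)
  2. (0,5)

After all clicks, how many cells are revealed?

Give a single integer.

Answer: 9

Derivation:
Click 1 (5,5) count=0: revealed 8 new [(2,4) (2,5) (3,4) (3,5) (4,4) (4,5) (5,4) (5,5)] -> total=8
Click 2 (0,5) count=1: revealed 1 new [(0,5)] -> total=9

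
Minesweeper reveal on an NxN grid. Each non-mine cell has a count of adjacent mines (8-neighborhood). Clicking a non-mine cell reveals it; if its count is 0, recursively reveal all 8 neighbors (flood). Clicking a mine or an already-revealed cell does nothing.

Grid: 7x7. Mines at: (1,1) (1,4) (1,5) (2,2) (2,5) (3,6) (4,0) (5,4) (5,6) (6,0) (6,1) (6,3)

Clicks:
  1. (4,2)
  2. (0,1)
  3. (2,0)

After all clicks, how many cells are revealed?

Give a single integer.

Answer: 11

Derivation:
Click 1 (4,2) count=0: revealed 9 new [(3,1) (3,2) (3,3) (4,1) (4,2) (4,3) (5,1) (5,2) (5,3)] -> total=9
Click 2 (0,1) count=1: revealed 1 new [(0,1)] -> total=10
Click 3 (2,0) count=1: revealed 1 new [(2,0)] -> total=11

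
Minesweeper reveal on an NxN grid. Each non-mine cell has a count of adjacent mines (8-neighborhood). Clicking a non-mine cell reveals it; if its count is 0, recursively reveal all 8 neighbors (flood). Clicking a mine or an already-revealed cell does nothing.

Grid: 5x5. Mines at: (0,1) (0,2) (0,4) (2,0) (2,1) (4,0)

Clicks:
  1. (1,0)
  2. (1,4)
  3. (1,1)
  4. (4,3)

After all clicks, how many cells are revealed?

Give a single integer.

Answer: 16

Derivation:
Click 1 (1,0) count=3: revealed 1 new [(1,0)] -> total=1
Click 2 (1,4) count=1: revealed 1 new [(1,4)] -> total=2
Click 3 (1,1) count=4: revealed 1 new [(1,1)] -> total=3
Click 4 (4,3) count=0: revealed 13 new [(1,2) (1,3) (2,2) (2,3) (2,4) (3,1) (3,2) (3,3) (3,4) (4,1) (4,2) (4,3) (4,4)] -> total=16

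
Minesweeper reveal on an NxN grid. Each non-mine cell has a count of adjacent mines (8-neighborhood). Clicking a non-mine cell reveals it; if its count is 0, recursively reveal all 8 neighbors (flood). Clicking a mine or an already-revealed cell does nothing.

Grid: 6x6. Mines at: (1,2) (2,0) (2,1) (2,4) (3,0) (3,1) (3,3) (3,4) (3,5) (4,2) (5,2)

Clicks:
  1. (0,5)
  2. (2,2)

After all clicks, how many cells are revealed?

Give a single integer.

Click 1 (0,5) count=0: revealed 6 new [(0,3) (0,4) (0,5) (1,3) (1,4) (1,5)] -> total=6
Click 2 (2,2) count=4: revealed 1 new [(2,2)] -> total=7

Answer: 7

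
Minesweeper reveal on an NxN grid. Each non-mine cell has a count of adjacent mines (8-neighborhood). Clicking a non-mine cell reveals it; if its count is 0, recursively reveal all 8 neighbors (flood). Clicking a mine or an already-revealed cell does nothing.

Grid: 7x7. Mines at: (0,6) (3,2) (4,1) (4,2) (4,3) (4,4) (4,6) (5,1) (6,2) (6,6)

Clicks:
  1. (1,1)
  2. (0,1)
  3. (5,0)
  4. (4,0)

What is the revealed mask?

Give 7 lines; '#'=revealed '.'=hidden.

Answer: ######.
#######
#######
##.####
#......
#......
.......

Derivation:
Click 1 (1,1) count=0: revealed 26 new [(0,0) (0,1) (0,2) (0,3) (0,4) (0,5) (1,0) (1,1) (1,2) (1,3) (1,4) (1,5) (1,6) (2,0) (2,1) (2,2) (2,3) (2,4) (2,5) (2,6) (3,0) (3,1) (3,3) (3,4) (3,5) (3,6)] -> total=26
Click 2 (0,1) count=0: revealed 0 new [(none)] -> total=26
Click 3 (5,0) count=2: revealed 1 new [(5,0)] -> total=27
Click 4 (4,0) count=2: revealed 1 new [(4,0)] -> total=28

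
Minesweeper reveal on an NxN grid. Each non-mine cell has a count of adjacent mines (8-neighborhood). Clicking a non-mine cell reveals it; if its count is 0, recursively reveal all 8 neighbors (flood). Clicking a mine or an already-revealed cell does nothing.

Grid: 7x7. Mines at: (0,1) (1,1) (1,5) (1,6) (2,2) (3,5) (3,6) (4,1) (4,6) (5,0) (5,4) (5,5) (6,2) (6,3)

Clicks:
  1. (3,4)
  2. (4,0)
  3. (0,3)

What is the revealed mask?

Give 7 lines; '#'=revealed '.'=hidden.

Answer: ..###..
..###..
.......
....#..
#......
.......
.......

Derivation:
Click 1 (3,4) count=1: revealed 1 new [(3,4)] -> total=1
Click 2 (4,0) count=2: revealed 1 new [(4,0)] -> total=2
Click 3 (0,3) count=0: revealed 6 new [(0,2) (0,3) (0,4) (1,2) (1,3) (1,4)] -> total=8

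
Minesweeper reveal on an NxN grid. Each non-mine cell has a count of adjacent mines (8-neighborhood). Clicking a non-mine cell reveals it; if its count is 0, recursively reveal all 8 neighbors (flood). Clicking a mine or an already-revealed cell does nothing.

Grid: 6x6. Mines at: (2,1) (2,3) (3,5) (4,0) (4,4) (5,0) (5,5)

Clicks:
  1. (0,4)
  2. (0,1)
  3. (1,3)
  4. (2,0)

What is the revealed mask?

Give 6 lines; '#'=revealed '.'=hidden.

Click 1 (0,4) count=0: revealed 14 new [(0,0) (0,1) (0,2) (0,3) (0,4) (0,5) (1,0) (1,1) (1,2) (1,3) (1,4) (1,5) (2,4) (2,5)] -> total=14
Click 2 (0,1) count=0: revealed 0 new [(none)] -> total=14
Click 3 (1,3) count=1: revealed 0 new [(none)] -> total=14
Click 4 (2,0) count=1: revealed 1 new [(2,0)] -> total=15

Answer: ######
######
#...##
......
......
......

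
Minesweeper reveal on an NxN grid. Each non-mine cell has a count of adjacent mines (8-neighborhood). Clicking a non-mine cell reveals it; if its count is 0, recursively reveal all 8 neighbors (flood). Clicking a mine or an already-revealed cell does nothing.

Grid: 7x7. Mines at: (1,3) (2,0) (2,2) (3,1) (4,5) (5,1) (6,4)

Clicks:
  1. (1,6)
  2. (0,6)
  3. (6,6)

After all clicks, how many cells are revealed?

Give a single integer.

Answer: 16

Derivation:
Click 1 (1,6) count=0: revealed 12 new [(0,4) (0,5) (0,6) (1,4) (1,5) (1,6) (2,4) (2,5) (2,6) (3,4) (3,5) (3,6)] -> total=12
Click 2 (0,6) count=0: revealed 0 new [(none)] -> total=12
Click 3 (6,6) count=0: revealed 4 new [(5,5) (5,6) (6,5) (6,6)] -> total=16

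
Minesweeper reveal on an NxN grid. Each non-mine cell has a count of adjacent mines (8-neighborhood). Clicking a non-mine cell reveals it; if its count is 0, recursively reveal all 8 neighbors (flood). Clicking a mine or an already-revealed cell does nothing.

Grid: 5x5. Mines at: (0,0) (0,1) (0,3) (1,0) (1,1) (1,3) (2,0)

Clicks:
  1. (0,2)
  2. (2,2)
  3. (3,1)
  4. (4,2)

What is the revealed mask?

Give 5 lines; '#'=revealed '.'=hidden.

Answer: ..#..
.....
.####
#####
#####

Derivation:
Click 1 (0,2) count=4: revealed 1 new [(0,2)] -> total=1
Click 2 (2,2) count=2: revealed 1 new [(2,2)] -> total=2
Click 3 (3,1) count=1: revealed 1 new [(3,1)] -> total=3
Click 4 (4,2) count=0: revealed 12 new [(2,1) (2,3) (2,4) (3,0) (3,2) (3,3) (3,4) (4,0) (4,1) (4,2) (4,3) (4,4)] -> total=15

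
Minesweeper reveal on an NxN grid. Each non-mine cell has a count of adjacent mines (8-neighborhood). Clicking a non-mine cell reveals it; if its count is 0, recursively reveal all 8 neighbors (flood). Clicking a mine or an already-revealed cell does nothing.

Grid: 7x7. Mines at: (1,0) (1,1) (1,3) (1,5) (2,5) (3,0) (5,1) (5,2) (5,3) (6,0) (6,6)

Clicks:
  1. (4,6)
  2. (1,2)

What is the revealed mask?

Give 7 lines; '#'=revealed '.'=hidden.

Answer: .......
..#....
.......
....###
....###
....###
.......

Derivation:
Click 1 (4,6) count=0: revealed 9 new [(3,4) (3,5) (3,6) (4,4) (4,5) (4,6) (5,4) (5,5) (5,6)] -> total=9
Click 2 (1,2) count=2: revealed 1 new [(1,2)] -> total=10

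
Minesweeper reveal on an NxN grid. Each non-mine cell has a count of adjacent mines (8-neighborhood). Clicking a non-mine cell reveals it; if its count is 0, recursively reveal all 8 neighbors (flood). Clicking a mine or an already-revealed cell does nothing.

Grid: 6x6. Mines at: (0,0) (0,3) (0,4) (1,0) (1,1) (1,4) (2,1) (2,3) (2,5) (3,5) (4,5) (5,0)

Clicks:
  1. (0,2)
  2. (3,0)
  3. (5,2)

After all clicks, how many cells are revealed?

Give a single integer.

Click 1 (0,2) count=2: revealed 1 new [(0,2)] -> total=1
Click 2 (3,0) count=1: revealed 1 new [(3,0)] -> total=2
Click 3 (5,2) count=0: revealed 12 new [(3,1) (3,2) (3,3) (3,4) (4,1) (4,2) (4,3) (4,4) (5,1) (5,2) (5,3) (5,4)] -> total=14

Answer: 14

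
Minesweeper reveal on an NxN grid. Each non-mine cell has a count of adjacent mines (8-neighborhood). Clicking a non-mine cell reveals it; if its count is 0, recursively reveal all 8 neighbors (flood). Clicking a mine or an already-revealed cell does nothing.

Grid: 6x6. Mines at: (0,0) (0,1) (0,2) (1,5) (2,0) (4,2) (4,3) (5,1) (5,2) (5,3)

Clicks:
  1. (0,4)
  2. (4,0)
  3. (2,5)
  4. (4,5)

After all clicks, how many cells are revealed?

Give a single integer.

Click 1 (0,4) count=1: revealed 1 new [(0,4)] -> total=1
Click 2 (4,0) count=1: revealed 1 new [(4,0)] -> total=2
Click 3 (2,5) count=1: revealed 1 new [(2,5)] -> total=3
Click 4 (4,5) count=0: revealed 7 new [(2,4) (3,4) (3,5) (4,4) (4,5) (5,4) (5,5)] -> total=10

Answer: 10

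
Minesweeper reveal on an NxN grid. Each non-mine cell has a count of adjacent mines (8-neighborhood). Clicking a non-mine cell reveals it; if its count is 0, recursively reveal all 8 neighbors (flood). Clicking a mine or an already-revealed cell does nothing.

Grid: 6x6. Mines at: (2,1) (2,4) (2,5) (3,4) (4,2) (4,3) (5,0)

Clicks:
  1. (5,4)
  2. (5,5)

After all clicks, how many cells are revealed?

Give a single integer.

Answer: 4

Derivation:
Click 1 (5,4) count=1: revealed 1 new [(5,4)] -> total=1
Click 2 (5,5) count=0: revealed 3 new [(4,4) (4,5) (5,5)] -> total=4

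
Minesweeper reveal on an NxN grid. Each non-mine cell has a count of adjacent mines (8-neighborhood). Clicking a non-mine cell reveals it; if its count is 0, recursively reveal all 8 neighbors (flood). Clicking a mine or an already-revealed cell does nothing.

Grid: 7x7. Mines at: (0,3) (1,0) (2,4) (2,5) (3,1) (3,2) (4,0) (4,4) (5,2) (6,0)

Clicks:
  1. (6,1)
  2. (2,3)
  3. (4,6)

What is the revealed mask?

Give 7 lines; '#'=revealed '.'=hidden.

Answer: .......
.......
...#...
.....##
.....##
...####
.#.####

Derivation:
Click 1 (6,1) count=2: revealed 1 new [(6,1)] -> total=1
Click 2 (2,3) count=2: revealed 1 new [(2,3)] -> total=2
Click 3 (4,6) count=0: revealed 12 new [(3,5) (3,6) (4,5) (4,6) (5,3) (5,4) (5,5) (5,6) (6,3) (6,4) (6,5) (6,6)] -> total=14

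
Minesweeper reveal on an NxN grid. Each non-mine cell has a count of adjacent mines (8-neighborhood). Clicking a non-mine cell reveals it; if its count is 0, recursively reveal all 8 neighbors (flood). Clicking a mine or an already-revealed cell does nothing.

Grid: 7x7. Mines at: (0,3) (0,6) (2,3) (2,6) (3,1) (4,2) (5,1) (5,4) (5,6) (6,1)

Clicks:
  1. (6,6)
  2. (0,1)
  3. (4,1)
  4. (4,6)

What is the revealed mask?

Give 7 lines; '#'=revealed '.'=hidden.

Answer: ###....
###....
###....
.......
.#....#
.......
......#

Derivation:
Click 1 (6,6) count=1: revealed 1 new [(6,6)] -> total=1
Click 2 (0,1) count=0: revealed 9 new [(0,0) (0,1) (0,2) (1,0) (1,1) (1,2) (2,0) (2,1) (2,2)] -> total=10
Click 3 (4,1) count=3: revealed 1 new [(4,1)] -> total=11
Click 4 (4,6) count=1: revealed 1 new [(4,6)] -> total=12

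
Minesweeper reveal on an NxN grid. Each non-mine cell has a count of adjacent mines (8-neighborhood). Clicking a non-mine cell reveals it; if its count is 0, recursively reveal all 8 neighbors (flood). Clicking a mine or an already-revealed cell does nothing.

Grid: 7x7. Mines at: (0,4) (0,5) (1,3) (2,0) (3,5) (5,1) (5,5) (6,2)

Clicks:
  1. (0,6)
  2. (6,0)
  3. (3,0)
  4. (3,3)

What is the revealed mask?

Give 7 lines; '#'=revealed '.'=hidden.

Click 1 (0,6) count=1: revealed 1 new [(0,6)] -> total=1
Click 2 (6,0) count=1: revealed 1 new [(6,0)] -> total=2
Click 3 (3,0) count=1: revealed 1 new [(3,0)] -> total=3
Click 4 (3,3) count=0: revealed 15 new [(2,1) (2,2) (2,3) (2,4) (3,1) (3,2) (3,3) (3,4) (4,1) (4,2) (4,3) (4,4) (5,2) (5,3) (5,4)] -> total=18

Answer: ......#
.......
.####..
#####..
.####..
..###..
#......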